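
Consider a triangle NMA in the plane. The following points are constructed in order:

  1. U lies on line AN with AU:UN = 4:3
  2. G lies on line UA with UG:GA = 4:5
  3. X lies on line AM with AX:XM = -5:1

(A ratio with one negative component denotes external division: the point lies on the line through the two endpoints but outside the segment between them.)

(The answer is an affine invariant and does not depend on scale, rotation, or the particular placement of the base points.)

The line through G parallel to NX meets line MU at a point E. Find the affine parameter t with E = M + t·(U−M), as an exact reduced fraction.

t = 19/9

Assign N = (0, 0), M = (1, 0), A = (0, 1) — the answer is frame-independent, so this choice is without loss of generality.
1. U lies on line AN with AU:UN = 4:3 ⇒ U = (0, 3/7)
2. G lies on line UA with UG:GA = 4:5 ⇒ G = (0, 43/63)
3. X lies on line AM with AX:XM = -5:1 ⇒ X = (5/4, -1/4)
through G parallel to NX: direction (5/4, -1/4); meets MU at E = (-10/9, 19/21)
E = M + t·(U−M) with t = 19/9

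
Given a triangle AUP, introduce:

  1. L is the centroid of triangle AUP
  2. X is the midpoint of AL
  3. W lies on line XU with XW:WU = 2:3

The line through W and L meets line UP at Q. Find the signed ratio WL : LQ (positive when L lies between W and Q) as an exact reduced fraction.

WL:LQ = 1/5

Work in coordinates with A = (0, 0), U = (1, 0), P = (0, 1).
1. L is the centroid of triangle AUP ⇒ L = (1/3, 1/3)
2. X is the midpoint of AL ⇒ X = (1/6, 1/6)
3. W lies on line XU with XW:WU = 2:3 ⇒ W = (1/2, 1/10)
line WL meets UP at Q = (-1/2, 3/2)
L = W + t·(Q−W) with t = 1/6, so WL:LQ = 1/6:5/6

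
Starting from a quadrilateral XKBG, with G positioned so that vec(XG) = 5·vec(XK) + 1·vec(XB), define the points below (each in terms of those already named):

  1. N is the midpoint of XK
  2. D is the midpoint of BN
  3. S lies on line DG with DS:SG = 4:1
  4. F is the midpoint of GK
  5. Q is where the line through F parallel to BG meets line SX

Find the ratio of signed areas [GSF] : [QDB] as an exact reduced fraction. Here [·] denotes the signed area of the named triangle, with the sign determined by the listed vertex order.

Choose coordinates X = (0, 0), K = (1, 0), B = (0, 1), G = (5, 1).
1. N is the midpoint of XK ⇒ N = (1/2, 0)
2. D is the midpoint of BN ⇒ D = (1/4, 1/2)
3. S lies on line DG with DS:SG = 4:1 ⇒ S = (81/20, 9/10)
4. F is the midpoint of GK ⇒ F = (3, 1/2)
5. Q is where the line through F parallel to BG meets line SX ⇒ Q = (9/4, 1/2)
2·[GSF] = 11/40, 2·[QDB] = -1
[GSF]:[QDB] = 11/40:-1 = -11/40

[GSF]:[QDB] = -11/40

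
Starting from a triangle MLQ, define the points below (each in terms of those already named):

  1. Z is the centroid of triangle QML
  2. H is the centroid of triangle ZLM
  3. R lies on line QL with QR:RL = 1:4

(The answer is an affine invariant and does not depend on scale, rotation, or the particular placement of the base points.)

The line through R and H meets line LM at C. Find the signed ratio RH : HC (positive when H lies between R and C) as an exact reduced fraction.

RH:HC = 31/5

Work in coordinates with M = (0, 0), L = (1, 0), Q = (0, 1).
1. Z is the centroid of triangle QML ⇒ Z = (1/3, 1/3)
2. H is the centroid of triangle ZLM ⇒ H = (4/9, 1/9)
3. R lies on line QL with QR:RL = 1:4 ⇒ R = (1/5, 4/5)
line RH meets LM at C = (15/31, 0)
H = R + t·(C−R) with t = 31/36, so RH:HC = 31/36:5/36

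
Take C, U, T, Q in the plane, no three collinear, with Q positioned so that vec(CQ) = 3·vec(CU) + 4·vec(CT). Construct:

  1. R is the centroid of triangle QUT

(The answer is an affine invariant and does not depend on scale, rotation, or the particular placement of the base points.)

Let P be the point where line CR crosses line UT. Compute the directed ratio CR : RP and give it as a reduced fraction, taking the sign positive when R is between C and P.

Choose coordinates C = (0, 0), U = (1, 0), T = (0, 1), Q = (3, 4).
1. R is the centroid of triangle QUT ⇒ R = (4/3, 5/3)
line CR meets UT at P = (4/9, 5/9)
R = C + t·(P−C) with t = 3, so CR:RP = 3:-2

CR:RP = -3/2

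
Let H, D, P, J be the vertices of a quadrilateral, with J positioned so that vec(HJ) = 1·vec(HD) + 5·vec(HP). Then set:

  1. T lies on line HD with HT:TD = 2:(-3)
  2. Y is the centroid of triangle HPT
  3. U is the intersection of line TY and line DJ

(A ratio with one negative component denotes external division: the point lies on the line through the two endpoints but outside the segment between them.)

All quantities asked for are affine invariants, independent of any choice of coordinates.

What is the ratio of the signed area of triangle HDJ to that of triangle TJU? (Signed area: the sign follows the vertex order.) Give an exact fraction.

[HDJ]:[TJU] = -20/51

Assign H = (0, 0), D = (1, 0), P = (0, 1), J = (1, 5) — the answer is frame-independent, so this choice is without loss of generality.
1. T lies on line HD with HT:TD = 2:(-3) ⇒ T = (-2, 0)
2. Y is the centroid of triangle HPT ⇒ Y = (-2/3, 1/3)
3. U is the intersection of line TY and line DJ ⇒ U = (1, 3/4)
2·[HDJ] = 5, 2·[TJU] = -51/4
[HDJ]:[TJU] = 5:-51/4 = -20/51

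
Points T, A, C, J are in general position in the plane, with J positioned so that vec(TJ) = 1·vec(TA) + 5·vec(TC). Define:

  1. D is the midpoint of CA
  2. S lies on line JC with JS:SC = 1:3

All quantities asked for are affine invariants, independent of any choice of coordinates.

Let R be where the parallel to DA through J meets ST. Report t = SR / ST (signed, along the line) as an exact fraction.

Choose coordinates T = (0, 0), A = (1, 0), C = (0, 1), J = (1, 5).
1. D is the midpoint of CA ⇒ D = (1/2, 1/2)
2. S lies on line JC with JS:SC = 1:3 ⇒ S = (3/4, 4)
through J parallel to DA: direction (1/2, -1/2); meets ST at R = (18/19, 96/19)
R = S + t·(T−S) with t = -5/19

t = -5/19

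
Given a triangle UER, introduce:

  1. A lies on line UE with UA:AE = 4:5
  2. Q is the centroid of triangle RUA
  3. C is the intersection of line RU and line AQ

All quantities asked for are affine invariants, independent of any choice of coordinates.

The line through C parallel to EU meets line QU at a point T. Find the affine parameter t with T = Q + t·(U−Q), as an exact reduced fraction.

Assign U = (0, 0), E = (1, 0), R = (0, 1) — the answer is frame-independent, so this choice is without loss of generality.
1. A lies on line UE with UA:AE = 4:5 ⇒ A = (4/9, 0)
2. Q is the centroid of triangle RUA ⇒ Q = (4/27, 1/3)
3. C is the intersection of line RU and line AQ ⇒ C = (0, 1/2)
through C parallel to EU: direction (-1, 0); meets QU at T = (2/9, 1/2)
T = Q + t·(U−Q) with t = -1/2

t = -1/2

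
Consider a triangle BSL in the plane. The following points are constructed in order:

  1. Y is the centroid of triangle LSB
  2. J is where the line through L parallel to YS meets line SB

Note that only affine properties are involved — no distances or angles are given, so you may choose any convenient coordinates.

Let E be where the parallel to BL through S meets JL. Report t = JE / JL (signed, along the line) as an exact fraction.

t = 1/2

Assign B = (0, 0), S = (1, 0), L = (0, 1) — the answer is frame-independent, so this choice is without loss of generality.
1. Y is the centroid of triangle LSB ⇒ Y = (1/3, 1/3)
2. J is where the line through L parallel to YS meets line SB ⇒ J = (2, 0)
through S parallel to BL: direction (0, 1); meets JL at E = (1, 1/2)
E = J + t·(L−J) with t = 1/2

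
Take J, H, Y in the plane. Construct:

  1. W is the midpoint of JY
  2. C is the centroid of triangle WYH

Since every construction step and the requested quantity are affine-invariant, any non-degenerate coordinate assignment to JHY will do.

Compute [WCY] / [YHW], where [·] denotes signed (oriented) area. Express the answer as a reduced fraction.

Choose coordinates J = (0, 0), H = (1, 0), Y = (0, 1).
1. W is the midpoint of JY ⇒ W = (0, 1/2)
2. C is the centroid of triangle WYH ⇒ C = (1/3, 1/2)
2·[WCY] = 1/6, 2·[YHW] = -1/2
[WCY]:[YHW] = 1/6:-1/2 = -1/3

[WCY]:[YHW] = -1/3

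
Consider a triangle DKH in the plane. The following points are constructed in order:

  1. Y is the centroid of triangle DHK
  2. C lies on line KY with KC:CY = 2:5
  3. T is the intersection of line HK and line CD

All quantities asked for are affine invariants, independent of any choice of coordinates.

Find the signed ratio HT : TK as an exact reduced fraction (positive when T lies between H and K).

HT:TK = 17/2

Assign D = (0, 0), K = (1, 0), H = (0, 1) — the answer is frame-independent, so this choice is without loss of generality.
1. Y is the centroid of triangle DHK ⇒ Y = (1/3, 1/3)
2. C lies on line KY with KC:CY = 2:5 ⇒ C = (17/21, 2/21)
3. T is the intersection of line HK and line CD ⇒ T = (17/19, 2/19)
T = H + t·(K−H) with t = 17/19, so HT:TK = t:(1−t) = 17/19:2/19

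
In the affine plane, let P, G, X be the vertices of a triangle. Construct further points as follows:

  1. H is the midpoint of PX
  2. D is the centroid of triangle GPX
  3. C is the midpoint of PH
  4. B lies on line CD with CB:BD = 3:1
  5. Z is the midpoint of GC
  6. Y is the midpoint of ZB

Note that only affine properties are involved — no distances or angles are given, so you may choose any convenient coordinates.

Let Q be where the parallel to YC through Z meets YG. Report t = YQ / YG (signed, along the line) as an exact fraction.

t = 1/2

Work in coordinates with P = (0, 0), G = (1, 0), X = (0, 1).
1. H is the midpoint of PX ⇒ H = (0, 1/2)
2. D is the centroid of triangle GPX ⇒ D = (1/3, 1/3)
3. C is the midpoint of PH ⇒ C = (0, 1/4)
4. B lies on line CD with CB:BD = 3:1 ⇒ B = (1/4, 5/16)
5. Z is the midpoint of GC ⇒ Z = (1/2, 1/8)
6. Y is the midpoint of ZB ⇒ Y = (3/8, 7/32)
through Z parallel to YC: direction (-3/8, 1/32); meets YG at Q = (11/16, 7/64)
Q = Y + t·(G−Y) with t = 1/2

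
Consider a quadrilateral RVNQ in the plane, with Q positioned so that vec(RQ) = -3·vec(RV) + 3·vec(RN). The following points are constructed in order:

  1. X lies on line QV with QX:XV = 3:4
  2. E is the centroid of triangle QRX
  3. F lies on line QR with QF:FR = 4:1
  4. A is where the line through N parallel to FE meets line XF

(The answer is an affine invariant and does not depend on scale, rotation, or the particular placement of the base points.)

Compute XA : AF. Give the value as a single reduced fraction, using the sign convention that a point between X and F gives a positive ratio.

XA:AF = -23/32

Set R = (0, 0), V = (1, 0), N = (0, 1), Q = (-3, 3); any affine frame gives the same invariant.
1. X lies on line QV with QX:XV = 3:4 ⇒ X = (-9/7, 12/7)
2. E is the centroid of triangle QRX ⇒ E = (-10/7, 11/7)
3. F lies on line QR with QF:FR = 4:1 ⇒ F = (-3/5, 3/5)
4. A is where the line through N parallel to FE meets line XF ⇒ A = (-319/105, 479/105)
A = X + t·(F−X) with t = -23/9, so XA:AF = t:(1−t) = -23/9:32/9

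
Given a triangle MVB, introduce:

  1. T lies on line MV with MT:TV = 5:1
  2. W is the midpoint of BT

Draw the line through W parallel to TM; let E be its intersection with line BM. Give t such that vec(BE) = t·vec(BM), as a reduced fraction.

t = 1/2

Set M = (0, 0), V = (1, 0), B = (0, 1); any affine frame gives the same invariant.
1. T lies on line MV with MT:TV = 5:1 ⇒ T = (5/6, 0)
2. W is the midpoint of BT ⇒ W = (5/12, 1/2)
through W parallel to TM: direction (-5/6, 0); meets BM at E = (0, 1/2)
E = B + t·(M−B) with t = 1/2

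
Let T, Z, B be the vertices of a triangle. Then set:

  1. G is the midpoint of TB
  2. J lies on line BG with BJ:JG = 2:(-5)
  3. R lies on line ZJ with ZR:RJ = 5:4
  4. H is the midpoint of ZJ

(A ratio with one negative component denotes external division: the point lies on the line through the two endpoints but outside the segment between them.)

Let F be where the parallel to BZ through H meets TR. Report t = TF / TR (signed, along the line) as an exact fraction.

Set T = (0, 0), Z = (1, 0), B = (0, 1); any affine frame gives the same invariant.
1. G is the midpoint of TB ⇒ G = (0, 1/2)
2. J lies on line BG with BJ:JG = 2:(-5) ⇒ J = (0, 4/3)
3. R lies on line ZJ with ZR:RJ = 5:4 ⇒ R = (4/9, 20/27)
4. H is the midpoint of ZJ ⇒ H = (1/2, 2/3)
through H parallel to BZ: direction (1, -1); meets TR at F = (7/16, 35/48)
F = T + t·(R−T) with t = 63/64

t = 63/64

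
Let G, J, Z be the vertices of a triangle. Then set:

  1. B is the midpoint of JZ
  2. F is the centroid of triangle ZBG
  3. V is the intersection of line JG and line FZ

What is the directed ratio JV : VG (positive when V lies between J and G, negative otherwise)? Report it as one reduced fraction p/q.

JV:VG = 2

Choose coordinates G = (0, 0), J = (1, 0), Z = (0, 1).
1. B is the midpoint of JZ ⇒ B = (1/2, 1/2)
2. F is the centroid of triangle ZBG ⇒ F = (1/6, 1/2)
3. V is the intersection of line JG and line FZ ⇒ V = (1/3, 0)
V = J + t·(G−J) with t = 2/3, so JV:VG = t:(1−t) = 2/3:1/3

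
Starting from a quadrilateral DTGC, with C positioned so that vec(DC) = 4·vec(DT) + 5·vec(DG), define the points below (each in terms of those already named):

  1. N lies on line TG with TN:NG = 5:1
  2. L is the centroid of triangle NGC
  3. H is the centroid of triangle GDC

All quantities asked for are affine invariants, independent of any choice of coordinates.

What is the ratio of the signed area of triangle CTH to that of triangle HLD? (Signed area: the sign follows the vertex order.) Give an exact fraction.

Assign D = (0, 0), T = (1, 0), G = (0, 1), C = (4, 5) — the answer is frame-independent, so this choice is without loss of generality.
1. N lies on line TG with TN:NG = 5:1 ⇒ N = (1/6, 5/6)
2. L is the centroid of triangle NGC ⇒ L = (25/18, 41/18)
3. H is the centroid of triangle GDC ⇒ H = (4/3, 2)
2·[CTH] = -13/3, 2·[HLD] = 7/27
[CTH]:[HLD] = -13/3:7/27 = -117/7

[CTH]:[HLD] = -117/7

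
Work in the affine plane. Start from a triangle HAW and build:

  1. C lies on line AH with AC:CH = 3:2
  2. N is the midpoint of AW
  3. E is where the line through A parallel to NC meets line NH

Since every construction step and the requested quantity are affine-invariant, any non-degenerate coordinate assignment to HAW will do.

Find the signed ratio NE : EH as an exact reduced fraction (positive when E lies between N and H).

Choose coordinates H = (0, 0), A = (1, 0), W = (0, 1).
1. C lies on line AH with AC:CH = 3:2 ⇒ C = (2/5, 0)
2. N is the midpoint of AW ⇒ N = (1/2, 1/2)
3. E is where the line through A parallel to NC meets line NH ⇒ E = (5/4, 5/4)
E = N + t·(H−N) with t = -3/2, so NE:EH = t:(1−t) = -3/2:5/2

NE:EH = -3/5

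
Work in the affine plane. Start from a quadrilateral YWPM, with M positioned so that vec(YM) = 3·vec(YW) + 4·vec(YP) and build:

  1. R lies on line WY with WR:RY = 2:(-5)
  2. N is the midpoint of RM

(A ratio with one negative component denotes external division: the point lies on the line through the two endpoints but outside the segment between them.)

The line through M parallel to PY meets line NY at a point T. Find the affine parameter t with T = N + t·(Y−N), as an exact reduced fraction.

t = -2/7

Work in coordinates with Y = (0, 0), W = (1, 0), P = (0, 1), M = (3, 4).
1. R lies on line WY with WR:RY = 2:(-5) ⇒ R = (5/3, 0)
2. N is the midpoint of RM ⇒ N = (7/3, 2)
through M parallel to PY: direction (0, -1); meets NY at T = (3, 18/7)
T = N + t·(Y−N) with t = -2/7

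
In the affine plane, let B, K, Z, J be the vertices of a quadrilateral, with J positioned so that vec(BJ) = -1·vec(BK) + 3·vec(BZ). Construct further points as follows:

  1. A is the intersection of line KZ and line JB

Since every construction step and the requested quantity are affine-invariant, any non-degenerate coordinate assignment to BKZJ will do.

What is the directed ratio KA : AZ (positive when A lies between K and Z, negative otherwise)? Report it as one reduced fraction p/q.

KA:AZ = -3

Assign B = (0, 0), K = (1, 0), Z = (0, 1), J = (-1, 3) — the answer is frame-independent, so this choice is without loss of generality.
1. A is the intersection of line KZ and line JB ⇒ A = (-1/2, 3/2)
A = K + t·(Z−K) with t = 3/2, so KA:AZ = t:(1−t) = 3/2:-1/2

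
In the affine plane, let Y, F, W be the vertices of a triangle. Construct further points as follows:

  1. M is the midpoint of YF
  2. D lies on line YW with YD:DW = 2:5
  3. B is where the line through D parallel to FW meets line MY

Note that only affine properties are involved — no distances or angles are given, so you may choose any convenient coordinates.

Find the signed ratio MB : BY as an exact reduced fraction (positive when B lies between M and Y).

Work in coordinates with Y = (0, 0), F = (1, 0), W = (0, 1).
1. M is the midpoint of YF ⇒ M = (1/2, 0)
2. D lies on line YW with YD:DW = 2:5 ⇒ D = (0, 2/7)
3. B is where the line through D parallel to FW meets line MY ⇒ B = (2/7, 0)
B = M + t·(Y−M) with t = 3/7, so MB:BY = t:(1−t) = 3/7:4/7

MB:BY = 3/4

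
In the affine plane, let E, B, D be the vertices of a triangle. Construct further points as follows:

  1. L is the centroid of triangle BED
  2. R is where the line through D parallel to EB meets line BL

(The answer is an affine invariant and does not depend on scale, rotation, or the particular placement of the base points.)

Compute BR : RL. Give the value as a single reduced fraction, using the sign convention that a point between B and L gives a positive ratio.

BR:RL = -3/2

Assign E = (0, 0), B = (1, 0), D = (0, 1) — the answer is frame-independent, so this choice is without loss of generality.
1. L is the centroid of triangle BED ⇒ L = (1/3, 1/3)
2. R is where the line through D parallel to EB meets line BL ⇒ R = (-1, 1)
R = B + t·(L−B) with t = 3, so BR:RL = t:(1−t) = 3:-2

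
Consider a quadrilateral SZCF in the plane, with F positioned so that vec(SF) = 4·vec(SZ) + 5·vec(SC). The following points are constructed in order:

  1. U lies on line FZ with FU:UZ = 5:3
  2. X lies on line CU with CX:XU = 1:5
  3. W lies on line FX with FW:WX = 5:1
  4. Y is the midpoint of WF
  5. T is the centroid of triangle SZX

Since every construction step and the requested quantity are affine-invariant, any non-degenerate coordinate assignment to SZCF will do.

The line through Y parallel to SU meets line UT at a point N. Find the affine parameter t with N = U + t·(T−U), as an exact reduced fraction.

Set S = (0, 0), Z = (1, 0), C = (0, 1), F = (4, 5); any affine frame gives the same invariant.
1. U lies on line FZ with FU:UZ = 5:3 ⇒ U = (17/8, 15/8)
2. X lies on line CU with CX:XU = 1:5 ⇒ X = (17/48, 55/48)
3. W lies on line FX with FW:WX = 5:1 ⇒ W = (277/288, 515/288)
4. Y is the midpoint of WF ⇒ Y = (1429/576, 1955/576)
5. T is the centroid of triangle SZX ⇒ T = (65/144, 55/144)
through Y parallel to SU: direction (17/8, 15/8); meets UT at N = (72319/576, 64505/576)
N = U + t·(T−U) with t = -295/4

t = -295/4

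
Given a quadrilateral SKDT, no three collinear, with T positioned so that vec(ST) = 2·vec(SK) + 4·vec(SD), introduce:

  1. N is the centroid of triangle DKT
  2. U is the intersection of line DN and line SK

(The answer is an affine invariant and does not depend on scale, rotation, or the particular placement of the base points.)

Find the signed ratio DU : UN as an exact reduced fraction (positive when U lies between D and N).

DU:UN = -3/5

Work in coordinates with S = (0, 0), K = (1, 0), D = (0, 1), T = (2, 4).
1. N is the centroid of triangle DKT ⇒ N = (1, 5/3)
2. U is the intersection of line DN and line SK ⇒ U = (-3/2, 0)
U = D + t·(N−D) with t = -3/2, so DU:UN = t:(1−t) = -3/2:5/2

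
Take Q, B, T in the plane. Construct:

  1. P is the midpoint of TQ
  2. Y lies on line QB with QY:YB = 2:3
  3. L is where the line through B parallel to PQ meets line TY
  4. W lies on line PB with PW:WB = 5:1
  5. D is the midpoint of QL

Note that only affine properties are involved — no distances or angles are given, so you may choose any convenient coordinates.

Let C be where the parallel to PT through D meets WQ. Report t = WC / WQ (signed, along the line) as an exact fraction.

t = 2/5

Set Q = (0, 0), B = (1, 0), T = (0, 1); any affine frame gives the same invariant.
1. P is the midpoint of TQ ⇒ P = (0, 1/2)
2. Y lies on line QB with QY:YB = 2:3 ⇒ Y = (2/5, 0)
3. L is where the line through B parallel to PQ meets line TY ⇒ L = (1, -3/2)
4. W lies on line PB with PW:WB = 5:1 ⇒ W = (5/6, 1/12)
5. D is the midpoint of QL ⇒ D = (1/2, -3/4)
through D parallel to PT: direction (0, 1/2); meets WQ at C = (1/2, 1/20)
C = W + t·(Q−W) with t = 2/5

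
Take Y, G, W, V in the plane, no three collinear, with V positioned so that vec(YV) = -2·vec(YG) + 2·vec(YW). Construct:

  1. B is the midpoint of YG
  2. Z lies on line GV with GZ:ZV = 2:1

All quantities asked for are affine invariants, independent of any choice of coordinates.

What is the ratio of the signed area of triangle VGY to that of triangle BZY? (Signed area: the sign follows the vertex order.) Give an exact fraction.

[VGY]:[BZY] = -3

Choose coordinates Y = (0, 0), G = (1, 0), W = (0, 1), V = (-2, 2).
1. B is the midpoint of YG ⇒ B = (1/2, 0)
2. Z lies on line GV with GZ:ZV = 2:1 ⇒ Z = (-1, 4/3)
2·[VGY] = -2, 2·[BZY] = 2/3
[VGY]:[BZY] = -2:2/3 = -3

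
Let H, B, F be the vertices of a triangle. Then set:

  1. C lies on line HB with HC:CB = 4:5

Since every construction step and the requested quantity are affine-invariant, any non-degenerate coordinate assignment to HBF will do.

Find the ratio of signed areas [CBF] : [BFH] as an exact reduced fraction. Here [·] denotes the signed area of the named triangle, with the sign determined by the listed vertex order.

[CBF]:[BFH] = 5/9

Work in coordinates with H = (0, 0), B = (1, 0), F = (0, 1).
1. C lies on line HB with HC:CB = 4:5 ⇒ C = (4/9, 0)
2·[CBF] = 5/9, 2·[BFH] = 1
[CBF]:[BFH] = 5/9:1 = 5/9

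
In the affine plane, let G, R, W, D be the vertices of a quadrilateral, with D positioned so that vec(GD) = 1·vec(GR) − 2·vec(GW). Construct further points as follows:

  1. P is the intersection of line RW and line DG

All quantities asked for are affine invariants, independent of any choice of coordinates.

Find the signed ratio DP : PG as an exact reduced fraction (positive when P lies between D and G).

Choose coordinates G = (0, 0), R = (1, 0), W = (0, 1), D = (1, -2).
1. P is the intersection of line RW and line DG ⇒ P = (-1, 2)
P = D + t·(G−D) with t = 2, so DP:PG = t:(1−t) = 2:-1

DP:PG = -2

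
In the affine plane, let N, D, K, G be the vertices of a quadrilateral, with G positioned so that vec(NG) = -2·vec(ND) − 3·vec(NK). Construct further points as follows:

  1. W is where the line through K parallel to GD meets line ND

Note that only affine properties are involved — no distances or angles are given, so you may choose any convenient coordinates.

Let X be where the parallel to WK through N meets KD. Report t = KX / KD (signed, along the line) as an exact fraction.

Choose coordinates N = (0, 0), D = (1, 0), K = (0, 1), G = (-2, -3).
1. W is where the line through K parallel to GD meets line ND ⇒ W = (-1, 0)
through N parallel to WK: direction (1, 1); meets KD at X = (1/2, 1/2)
X = K + t·(D−K) with t = 1/2

t = 1/2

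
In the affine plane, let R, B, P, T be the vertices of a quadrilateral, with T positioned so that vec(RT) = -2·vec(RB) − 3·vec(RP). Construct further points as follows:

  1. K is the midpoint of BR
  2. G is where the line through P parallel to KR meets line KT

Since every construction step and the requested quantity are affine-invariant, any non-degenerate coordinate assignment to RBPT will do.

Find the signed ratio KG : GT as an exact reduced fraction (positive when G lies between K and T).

KG:GT = -1/4

Work in coordinates with R = (0, 0), B = (1, 0), P = (0, 1), T = (-2, -3).
1. K is the midpoint of BR ⇒ K = (1/2, 0)
2. G is where the line through P parallel to KR meets line KT ⇒ G = (4/3, 1)
G = K + t·(T−K) with t = -1/3, so KG:GT = t:(1−t) = -1/3:4/3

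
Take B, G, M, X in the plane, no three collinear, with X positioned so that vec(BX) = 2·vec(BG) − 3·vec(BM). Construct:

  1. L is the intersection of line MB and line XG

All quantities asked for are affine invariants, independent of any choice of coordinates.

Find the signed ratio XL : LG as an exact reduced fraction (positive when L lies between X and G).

XL:LG = -2

Assign B = (0, 0), G = (1, 0), M = (0, 1), X = (2, -3) — the answer is frame-independent, so this choice is without loss of generality.
1. L is the intersection of line MB and line XG ⇒ L = (0, 3)
L = X + t·(G−X) with t = 2, so XL:LG = t:(1−t) = 2:-1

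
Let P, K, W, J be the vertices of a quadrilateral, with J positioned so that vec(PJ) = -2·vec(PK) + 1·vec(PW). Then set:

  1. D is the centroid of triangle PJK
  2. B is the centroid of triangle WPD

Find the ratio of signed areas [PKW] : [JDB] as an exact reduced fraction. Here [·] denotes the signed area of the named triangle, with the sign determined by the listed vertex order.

[PKW]:[JDB] = 3

Assign P = (0, 0), K = (1, 0), W = (0, 1), J = (-2, 1) — the answer is frame-independent, so this choice is without loss of generality.
1. D is the centroid of triangle PJK ⇒ D = (-1/3, 1/3)
2. B is the centroid of triangle WPD ⇒ B = (-1/9, 4/9)
2·[PKW] = 1, 2·[JDB] = 1/3
[PKW]:[JDB] = 1:1/3 = 3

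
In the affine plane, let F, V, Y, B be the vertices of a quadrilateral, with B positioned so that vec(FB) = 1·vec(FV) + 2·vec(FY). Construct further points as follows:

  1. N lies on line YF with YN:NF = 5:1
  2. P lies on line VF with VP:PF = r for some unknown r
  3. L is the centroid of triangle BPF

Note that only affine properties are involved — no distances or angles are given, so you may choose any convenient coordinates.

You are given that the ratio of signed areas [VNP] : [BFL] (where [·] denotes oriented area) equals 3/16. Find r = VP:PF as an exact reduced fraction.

r = 3/4

Assign F = (0, 0), V = (1, 0), Y = (0, 1), B = (1, 2) — the answer is frame-independent, so this choice is without loss of generality.
1. N lies on line YF with YN:NF = 5:1 ⇒ N = (0, 1/6)
2. With VP:PF = r, write λ = r/(r+1) so P = V + λ·(F−V); P is affine-linear in λ
3. L is the centroid of triangle BPF ⇒ L is an affine combination of earlier points and hence also affine-linear in λ
Every point depending on P is an affine combination of P and λ-independent points, so each such coordinate is linear in λ; the λ² term in each signed area is a multiple of (F−V)×(F−V) = 0, so 2·[VNP] and 2·[BFL] are each linear in λ. Evaluating at λ=0 and λ=1:
  2·[VNP] = 1/6·λ,   2·[BFL] = -2/3·λ + 2/3
So [VNP]:[BFL] = (1/6·λ) / (-2/3·λ + 2/3). Setting this equal to 3/16:
  1/6·λ = 3/16·(-2/3·λ + 2/3)  ⇒  λ = 3/7
Then r = λ/(1−λ) = (3/7)/(4/7) = 3/4. Check: with r = 3/4, P = (4/7, 0) and [VNP]:[BFL] = 3/16 as required.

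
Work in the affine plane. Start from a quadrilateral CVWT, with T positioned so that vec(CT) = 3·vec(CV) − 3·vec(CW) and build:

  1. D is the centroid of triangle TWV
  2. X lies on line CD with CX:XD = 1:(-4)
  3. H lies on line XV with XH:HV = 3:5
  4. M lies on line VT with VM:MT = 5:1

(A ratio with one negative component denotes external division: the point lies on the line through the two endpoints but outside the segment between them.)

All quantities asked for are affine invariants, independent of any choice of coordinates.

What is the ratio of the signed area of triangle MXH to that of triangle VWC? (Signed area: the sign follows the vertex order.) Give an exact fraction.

Work in coordinates with C = (0, 0), V = (1, 0), W = (0, 1), T = (3, -3).
1. D is the centroid of triangle TWV ⇒ D = (4/3, -2/3)
2. X lies on line CD with CX:XD = 1:(-4) ⇒ X = (-4/9, 2/9)
3. H lies on line XV with XH:HV = 3:5 ⇒ H = (7/72, 5/36)
4. M lies on line VT with VM:MT = 5:1 ⇒ M = (8/3, -5/2)
2·[MXH] = -175/144, 2·[VWC] = 1
[MXH]:[VWC] = -175/144:1 = -175/144

[MXH]:[VWC] = -175/144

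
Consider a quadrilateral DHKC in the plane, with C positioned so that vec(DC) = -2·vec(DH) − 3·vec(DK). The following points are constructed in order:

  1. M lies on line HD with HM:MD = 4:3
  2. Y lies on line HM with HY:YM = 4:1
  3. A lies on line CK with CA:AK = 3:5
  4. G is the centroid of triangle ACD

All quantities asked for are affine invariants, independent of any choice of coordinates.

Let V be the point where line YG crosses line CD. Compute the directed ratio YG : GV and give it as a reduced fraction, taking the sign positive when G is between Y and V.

YG:GV = -263/35

Assign D = (0, 0), H = (1, 0), K = (0, 1), C = (-2, -3) — the answer is frame-independent, so this choice is without loss of generality.
1. M lies on line HD with HM:MD = 4:3 ⇒ M = (3/7, 0)
2. Y lies on line HM with HY:YM = 4:1 ⇒ Y = (19/35, 0)
3. A lies on line CK with CA:AK = 3:5 ⇒ A = (-5/4, -3/2)
4. G is the centroid of triangle ACD ⇒ G = (-13/12, -3/2)
line YG meets CD at V = (-228/263, -342/263)
G = Y + t·(V−Y) with t = 263/228, so YG:GV = 263/228:-35/228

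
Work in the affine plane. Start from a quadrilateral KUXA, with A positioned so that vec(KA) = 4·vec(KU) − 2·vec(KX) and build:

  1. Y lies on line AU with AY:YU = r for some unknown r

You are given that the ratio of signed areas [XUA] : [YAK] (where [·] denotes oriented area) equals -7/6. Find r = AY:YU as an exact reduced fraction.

r = 3/4

Assign K = (0, 0), U = (1, 0), X = (0, 1), A = (4, -2) — the answer is frame-independent, so this choice is without loss of generality.
1. With AY:YU = r, write λ = r/(r+1) so Y = A + λ·(U−A); Y is affine-linear in λ
Every point depending on Y is an affine combination of Y and λ-independent points, so each such coordinate is linear in λ; the λ² term in each signed area is a multiple of (U−A)×(U−A) = 0, so 2·[XUA] and 2·[YAK] are each linear in λ. Evaluating at λ=0 and λ=1:
  2·[XUA] = 1,   2·[YAK] = -2·λ
So [XUA]:[YAK] = (1) / (-2·λ). Setting this equal to -7/6:
  1 = -7/6·(-2·λ)  ⇒  λ = 3/7
Then r = λ/(1−λ) = (3/7)/(4/7) = 3/4. Check: with r = 3/4, Y = (19/7, -8/7) and [XUA]:[YAK] = -7/6 as required.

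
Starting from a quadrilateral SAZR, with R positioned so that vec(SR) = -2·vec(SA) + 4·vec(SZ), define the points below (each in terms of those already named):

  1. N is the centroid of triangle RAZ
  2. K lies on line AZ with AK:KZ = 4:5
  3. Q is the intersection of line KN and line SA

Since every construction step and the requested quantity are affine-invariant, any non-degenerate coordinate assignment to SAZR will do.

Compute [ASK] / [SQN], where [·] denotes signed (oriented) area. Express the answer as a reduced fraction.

Assign S = (0, 0), A = (1, 0), Z = (0, 1), R = (-2, 4) — the answer is frame-independent, so this choice is without loss of generality.
1. N is the centroid of triangle RAZ ⇒ N = (-1/3, 5/3)
2. K lies on line AZ with AK:KZ = 4:5 ⇒ K = (5/9, 4/9)
3. Q is the intersection of line KN and line SA ⇒ Q = (29/33, 0)
2·[ASK] = -4/9, 2·[SQN] = 145/99
[ASK]:[SQN] = -4/9:145/99 = -44/145

[ASK]:[SQN] = -44/145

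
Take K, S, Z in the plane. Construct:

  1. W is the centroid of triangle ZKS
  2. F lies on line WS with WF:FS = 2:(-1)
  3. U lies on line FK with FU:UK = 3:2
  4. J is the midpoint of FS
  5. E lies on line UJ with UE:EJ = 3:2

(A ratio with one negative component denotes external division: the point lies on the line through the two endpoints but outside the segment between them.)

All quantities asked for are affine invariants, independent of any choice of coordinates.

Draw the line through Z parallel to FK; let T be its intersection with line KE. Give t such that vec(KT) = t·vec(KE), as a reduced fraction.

Assign K = (0, 0), S = (1, 0), Z = (0, 1) — the answer is frame-independent, so this choice is without loss of generality.
1. W is the centroid of triangle ZKS ⇒ W = (1/3, 1/3)
2. F lies on line WS with WF:FS = 2:(-1) ⇒ F = (5/3, -1/3)
3. U lies on line FK with FU:UK = 3:2 ⇒ U = (2/3, -2/15)
4. J is the midpoint of FS ⇒ J = (4/3, -1/6)
5. E lies on line UJ with UE:EJ = 3:2 ⇒ E = (16/15, -23/150)
through Z parallel to FK: direction (-5/3, 1/3); meets KE at T = (160/9, -23/9)
T = K + t·(E−K) with t = 50/3

t = 50/3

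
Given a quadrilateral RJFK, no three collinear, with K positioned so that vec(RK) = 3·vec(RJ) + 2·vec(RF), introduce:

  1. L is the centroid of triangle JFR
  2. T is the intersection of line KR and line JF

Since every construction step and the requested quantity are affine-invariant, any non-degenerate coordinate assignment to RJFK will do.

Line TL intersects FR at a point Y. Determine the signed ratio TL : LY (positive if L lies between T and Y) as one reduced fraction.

TL:LY = 4/5

Assign R = (0, 0), J = (1, 0), F = (0, 1), K = (3, 2) — the answer is frame-independent, so this choice is without loss of generality.
1. L is the centroid of triangle JFR ⇒ L = (1/3, 1/3)
2. T is the intersection of line KR and line JF ⇒ T = (3/5, 2/5)
line TL meets FR at Y = (0, 1/4)
L = T + t·(Y−T) with t = 4/9, so TL:LY = 4/9:5/9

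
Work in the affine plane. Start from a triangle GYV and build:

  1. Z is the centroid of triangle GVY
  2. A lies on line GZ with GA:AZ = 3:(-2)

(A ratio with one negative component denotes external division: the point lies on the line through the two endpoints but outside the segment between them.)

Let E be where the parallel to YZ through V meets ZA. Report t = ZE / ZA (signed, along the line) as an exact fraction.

t = 1/2

Choose coordinates G = (0, 0), Y = (1, 0), V = (0, 1).
1. Z is the centroid of triangle GVY ⇒ Z = (1/3, 1/3)
2. A lies on line GZ with GA:AZ = 3:(-2) ⇒ A = (1, 1)
through V parallel to YZ: direction (-2/3, 1/3); meets ZA at E = (2/3, 2/3)
E = Z + t·(A−Z) with t = 1/2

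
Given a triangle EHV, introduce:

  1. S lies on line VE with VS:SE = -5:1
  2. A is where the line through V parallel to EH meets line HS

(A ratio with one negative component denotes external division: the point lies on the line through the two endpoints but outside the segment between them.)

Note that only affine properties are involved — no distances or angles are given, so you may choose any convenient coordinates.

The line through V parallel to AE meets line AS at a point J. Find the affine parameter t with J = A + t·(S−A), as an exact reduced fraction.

Set E = (0, 0), H = (1, 0), V = (0, 1); any affine frame gives the same invariant.
1. S lies on line VE with VS:SE = -5:1 ⇒ S = (0, -1/4)
2. A is where the line through V parallel to EH meets line HS ⇒ A = (5, 1)
through V parallel to AE: direction (-5, -1); meets AS at J = (25, 6)
J = A + t·(S−A) with t = -4

t = -4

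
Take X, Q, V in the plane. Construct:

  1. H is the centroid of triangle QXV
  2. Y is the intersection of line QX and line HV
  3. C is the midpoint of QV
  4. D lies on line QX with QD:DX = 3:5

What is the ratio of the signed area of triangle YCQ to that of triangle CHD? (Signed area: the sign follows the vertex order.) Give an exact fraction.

[YCQ]:[CHD] = -12/5

Choose coordinates X = (0, 0), Q = (1, 0), V = (0, 1).
1. H is the centroid of triangle QXV ⇒ H = (1/3, 1/3)
2. Y is the intersection of line QX and line HV ⇒ Y = (1/2, 0)
3. C is the midpoint of QV ⇒ C = (1/2, 1/2)
4. D lies on line QX with QD:DX = 3:5 ⇒ D = (5/8, 0)
2·[YCQ] = -1/4, 2·[CHD] = 5/48
[YCQ]:[CHD] = -1/4:5/48 = -12/5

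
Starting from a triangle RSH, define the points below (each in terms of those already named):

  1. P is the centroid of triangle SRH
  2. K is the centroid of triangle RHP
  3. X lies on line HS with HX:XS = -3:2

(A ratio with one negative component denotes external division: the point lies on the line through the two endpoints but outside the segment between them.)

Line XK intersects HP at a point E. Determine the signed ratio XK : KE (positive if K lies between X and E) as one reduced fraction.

XK:KE = -10

Set R = (0, 0), S = (1, 0), H = (0, 1); any affine frame gives the same invariant.
1. P is the centroid of triangle SRH ⇒ P = (1/3, 1/3)
2. K is the centroid of triangle RHP ⇒ K = (1/9, 4/9)
3. X lies on line HS with HX:XS = -3:2 ⇒ X = (3, -2)
line XK meets HP at E = (2/5, 1/5)
K = X + t·(E−X) with t = 10/9, so XK:KE = 10/9:-1/9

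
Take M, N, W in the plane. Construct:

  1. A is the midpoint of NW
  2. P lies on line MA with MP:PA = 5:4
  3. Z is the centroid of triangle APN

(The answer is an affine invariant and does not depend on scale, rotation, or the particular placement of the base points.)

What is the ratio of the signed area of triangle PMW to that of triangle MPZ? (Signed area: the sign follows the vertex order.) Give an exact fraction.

Set M = (0, 0), N = (1, 0), W = (0, 1); any affine frame gives the same invariant.
1. A is the midpoint of NW ⇒ A = (1/2, 1/2)
2. P lies on line MA with MP:PA = 5:4 ⇒ P = (5/18, 5/18)
3. Z is the centroid of triangle APN ⇒ Z = (16/27, 7/27)
2·[PMW] = -5/18, 2·[MPZ] = -5/54
[PMW]:[MPZ] = -5/18:-5/54 = 3

[PMW]:[MPZ] = 3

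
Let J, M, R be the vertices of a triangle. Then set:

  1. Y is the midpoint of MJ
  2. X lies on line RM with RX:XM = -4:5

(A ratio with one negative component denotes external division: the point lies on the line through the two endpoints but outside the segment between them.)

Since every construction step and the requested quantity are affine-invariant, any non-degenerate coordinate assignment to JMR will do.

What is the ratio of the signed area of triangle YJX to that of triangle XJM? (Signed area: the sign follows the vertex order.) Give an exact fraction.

Assign J = (0, 0), M = (1, 0), R = (0, 1) — the answer is frame-independent, so this choice is without loss of generality.
1. Y is the midpoint of MJ ⇒ Y = (1/2, 0)
2. X lies on line RM with RX:XM = -4:5 ⇒ X = (-4, 5)
2·[YJX] = -5/2, 2·[XJM] = 5
[YJX]:[XJM] = -5/2:5 = -1/2

[YJX]:[XJM] = -1/2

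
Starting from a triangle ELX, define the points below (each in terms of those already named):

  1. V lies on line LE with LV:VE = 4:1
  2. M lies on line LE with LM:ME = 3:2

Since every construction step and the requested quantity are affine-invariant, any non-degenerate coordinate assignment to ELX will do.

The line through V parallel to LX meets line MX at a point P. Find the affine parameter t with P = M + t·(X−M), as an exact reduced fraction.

t = -1/3

Set E = (0, 0), L = (1, 0), X = (0, 1); any affine frame gives the same invariant.
1. V lies on line LE with LV:VE = 4:1 ⇒ V = (1/5, 0)
2. M lies on line LE with LM:ME = 3:2 ⇒ M = (2/5, 0)
through V parallel to LX: direction (-1, 1); meets MX at P = (8/15, -1/3)
P = M + t·(X−M) with t = -1/3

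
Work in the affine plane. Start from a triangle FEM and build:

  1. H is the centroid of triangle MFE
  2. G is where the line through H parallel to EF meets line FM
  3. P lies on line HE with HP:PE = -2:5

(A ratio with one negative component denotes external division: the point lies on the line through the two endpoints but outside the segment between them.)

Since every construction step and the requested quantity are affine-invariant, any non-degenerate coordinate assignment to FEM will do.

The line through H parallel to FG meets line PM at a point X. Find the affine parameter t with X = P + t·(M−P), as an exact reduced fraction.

Set F = (0, 0), E = (1, 0), M = (0, 1); any affine frame gives the same invariant.
1. H is the centroid of triangle MFE ⇒ H = (1/3, 1/3)
2. G is where the line through H parallel to EF meets line FM ⇒ G = (0, 1/3)
3. P lies on line HE with HP:PE = -2:5 ⇒ P = (-1/9, 5/9)
through H parallel to FG: direction (0, 1/3); meets PM at X = (1/3, 7/3)
X = P + t·(M−P) with t = 4

t = 4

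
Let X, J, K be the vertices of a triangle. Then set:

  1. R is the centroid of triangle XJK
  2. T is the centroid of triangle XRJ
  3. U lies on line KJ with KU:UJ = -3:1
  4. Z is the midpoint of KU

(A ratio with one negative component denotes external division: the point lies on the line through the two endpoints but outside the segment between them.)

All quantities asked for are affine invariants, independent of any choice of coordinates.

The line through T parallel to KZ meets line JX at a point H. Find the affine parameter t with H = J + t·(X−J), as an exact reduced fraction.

Assign X = (0, 0), J = (1, 0), K = (0, 1) — the answer is frame-independent, so this choice is without loss of generality.
1. R is the centroid of triangle XJK ⇒ R = (1/3, 1/3)
2. T is the centroid of triangle XRJ ⇒ T = (4/9, 1/9)
3. U lies on line KJ with KU:UJ = -3:1 ⇒ U = (3/2, -1/2)
4. Z is the midpoint of KU ⇒ Z = (3/4, 1/4)
through T parallel to KZ: direction (3/4, -3/4); meets JX at H = (5/9, 0)
H = J + t·(X−J) with t = 4/9

t = 4/9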